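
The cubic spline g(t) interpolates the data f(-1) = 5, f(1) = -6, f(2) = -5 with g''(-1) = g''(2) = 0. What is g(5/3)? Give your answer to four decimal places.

-5.6543

Let σ_i = g''(x_i). Step sizes h_i = 2, 1; slopes of the chords Δ_i = (y_(i+1) - y_i)/h_i = -11/2, 1.
  2·σ_0 + 6·σ_1 + 1·σ_2 = 6(Δ_1 - Δ_0) = 39
Natural end conditions: σ_0 = σ_2 = 0.
Solving: σ_0 = 0, σ_1 = 13/2, σ_2 = 0.
On [1, 2], g(t) = -6 - 7/6·(t - 1) + 13/4·(t - 1)² - 13/12·(t - 1)³.
With (t - 1) = 2/3: g(5/3) = -458/81.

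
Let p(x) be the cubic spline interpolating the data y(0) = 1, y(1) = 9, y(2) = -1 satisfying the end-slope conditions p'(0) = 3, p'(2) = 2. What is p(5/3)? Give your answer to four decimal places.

Let M_i = p''(x_i). Step sizes h_i = 1, 1; slopes of the chords Δ_i = (y_(i+1) - y_i)/h_i = 8, -10.
  1·M_0 + 4·M_1 + 1·M_2 = 6(Δ_1 - Δ_0) = -108
Clamped end conditions give two more equations: 2h_0·M_0 + h_0·M_1 = 6(Δ_0 - p'(0)) = 30 and h_1·M_1 + 2h_1·M_2 = 6(p'(2) - Δ_1) = 72.
Hence M_0 = 83/2, M_1 = -53, M_2 = 125/2.
On [1, 2], p(x) = 9 - 11/4·(x - 1) - 53/2·(x - 1)² + 77/4·(x - 1)³.
With (x - 1) = 2/3: p(5/3) = 59/54.

1.0926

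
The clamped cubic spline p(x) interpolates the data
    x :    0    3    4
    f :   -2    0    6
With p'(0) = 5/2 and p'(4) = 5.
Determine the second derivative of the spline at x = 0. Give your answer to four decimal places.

Put σ_i = p'' at the i-th knot. Here h = (3, 1) and Δ = (2/3, 6), so the interior equations h_(i-1)·σ_(i-1) + 2(h_(i-1)+h_i)·σ_i + h_i·σ_(i+1) = 6(Δ_i − Δ_(i-1)) read
  3·σ_0 + 8·σ_1 + 1·σ_2 = 6(Δ_1 - Δ_0) = 32
Clamped end conditions give two more equations: 2h_0·σ_0 + h_0·σ_1 = 6(Δ_0 - p'(0)) = -11 and h_1·σ_1 + 2h_1·σ_2 = 6(p'(4) - Δ_1) = -6.
Forward elimination and back-substitution give σ_0 = -125/24, σ_1 = 27/4, σ_2 = -51/8.

-5.2083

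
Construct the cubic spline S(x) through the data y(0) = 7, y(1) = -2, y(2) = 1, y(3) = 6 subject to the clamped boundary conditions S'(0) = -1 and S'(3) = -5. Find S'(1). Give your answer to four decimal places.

Write σ_i for S''(x_i). With h_i = 1, 1, 1 and divided differences Δ_i = -9, 3, 5, the continuity of S' gives the tridiagonal system
  1·σ_0 + 4·σ_1 + 1·σ_2 = 6(Δ_1 - Δ_0) = 72
  1·σ_1 + 4·σ_2 + 1·σ_3 = 6(Δ_2 - Δ_1) = 12
Clamped end conditions give two more equations: 2h_0·σ_0 + h_0·σ_1 = 6(Δ_0 - S'(0)) = -48 and h_2·σ_2 + 2h_2·σ_3 = 6(S'(3) - Δ_2) = -60.
Solving the tridiagonal system: σ_0 = -556/15, σ_1 = 392/15, σ_2 = 68/15, σ_3 = -484/15.
On [1, 2], S'(x) = b_1 + 2c_1·(x - 1) + 3d_1·(x - 1)² with b_1 = Δ_1 - h_1(2σ_1 + σ_2)/6 = -97/15, c_1 = σ_1/2 = 196/15, d_1 = (σ_2 - σ_1)/(6h_1) = -18/5. So S'(1) = -97/15.

-6.4667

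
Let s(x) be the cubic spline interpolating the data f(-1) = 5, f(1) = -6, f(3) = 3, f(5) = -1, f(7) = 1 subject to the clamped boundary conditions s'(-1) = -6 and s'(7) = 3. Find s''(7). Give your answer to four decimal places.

0.9107

With M_i denoting the second derivative at x_i, h_i = 2, 2, 2, 2, and Δ_i = (y_(i+1) − y_i)/h_i = -11/2, 9/2, -2, 1:
  2·M_0 + 8·M_1 + 2·M_2 = 6(Δ_1 - Δ_0) = 60
  2·M_1 + 8·M_2 + 2·M_3 = 6(Δ_2 - Δ_1) = -39
  2·M_2 + 8·M_3 + 2·M_4 = 6(Δ_3 - Δ_2) = 18
Clamped end conditions give two more equations: 2h_0·M_0 + h_0·M_1 = 6(Δ_0 - s'(-1)) = 3 and h_3·M_3 + 2h_3·M_4 = 6(s'(7) - Δ_3) = 12.
Solving: M_0 = -261/56, M_1 = 303/28, M_2 = -69/8, M_3 = 117/28, M_4 = 51/56.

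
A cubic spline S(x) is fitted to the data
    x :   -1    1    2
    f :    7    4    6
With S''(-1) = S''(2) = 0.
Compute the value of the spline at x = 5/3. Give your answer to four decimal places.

Write M_i for S''(x_i). With h_i = 2, 1 and divided differences Δ_i = -3/2, 2, the continuity of S' gives the tridiagonal system
  2·M_0 + 6·M_1 + 1·M_2 = 6(Δ_1 - Δ_0) = 21
Natural end conditions: M_0 = M_2 = 0.
Hence M_0 = 0, M_1 = 7/2, M_2 = 0.
On [1, 2], S(x) = 4 + 5/6·(x - 1) + 7/4·(x - 1)² - 7/12·(x - 1)³.
With (x - 1) = 2/3: S(5/3) = 418/81.

5.1605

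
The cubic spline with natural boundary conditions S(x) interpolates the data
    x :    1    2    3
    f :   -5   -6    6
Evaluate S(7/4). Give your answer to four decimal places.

Let m_i = S''(x_i). Step sizes h_i = 1, 1; slopes of the chords Δ_i = (y_(i+1) - y_i)/h_i = -1, 12.
  1·m_0 + 4·m_1 + 1·m_2 = 6(Δ_1 - Δ_0) = 78
Natural end conditions: m_0 = m_2 = 0.
Hence m_0 = 0, m_1 = 39/2, m_2 = 0.
On [1, 2], S(x) = -5 - 17/4·(x - 1) + 0·(x - 1)² + 13/4·(x - 1)³.
With (x - 1) = 3/4: S(7/4) = -1745/256.

-6.8164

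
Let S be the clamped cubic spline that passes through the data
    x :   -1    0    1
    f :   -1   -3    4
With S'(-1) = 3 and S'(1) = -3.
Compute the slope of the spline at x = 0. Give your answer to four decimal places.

Let M_i = S''(x_i). Step sizes h_i = 1, 1; slopes of the chords Δ_i = (y_(i+1) - y_i)/h_i = -2, 7.
  1·M_0 + 4·M_1 + 1·M_2 = 6(Δ_1 - Δ_0) = 54
Clamped end conditions give two more equations: 2h_0·M_0 + h_0·M_1 = 6(Δ_0 - S'(-1)) = -30 and h_1·M_1 + 2h_1·M_2 = 6(S'(1) - Δ_1) = -60.
Solving the tridiagonal system: M_0 = -63/2, M_1 = 33, M_2 = -93/2.
On [0, 1], S'(x) = b_1 + 2c_1·x + 3d_1·x² with b_1 = Δ_1 - h_1(2M_1 + M_2)/6 = 15/4, c_1 = M_1/2 = 33/2, d_1 = (M_2 - M_1)/(6h_1) = -53/4. So S'(0) = 15/4.

3.7500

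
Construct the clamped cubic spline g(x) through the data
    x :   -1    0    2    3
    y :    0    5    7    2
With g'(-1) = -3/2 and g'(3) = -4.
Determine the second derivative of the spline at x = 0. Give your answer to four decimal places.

-6.1429

With M_i denoting the second derivative at x_i, h_i = 1, 2, 1, and Δ_i = (y_(i+1) − y_i)/h_i = 5, 1, -5:
  1·M_0 + 6·M_1 + 2·M_2 = 6(Δ_1 - Δ_0) = -24
  2·M_1 + 6·M_2 + 1·M_3 = 6(Δ_2 - Δ_1) = -36
Clamped end conditions give two more equations: 2h_0·M_0 + h_0·M_1 = 6(Δ_0 - g'(-1)) = 39 and h_2·M_2 + 2h_2·M_3 = 6(g'(3) - Δ_2) = 6.
Solving the tridiagonal system: M_0 = 158/7, M_1 = -43/7, M_2 = -34/7, M_3 = 38/7.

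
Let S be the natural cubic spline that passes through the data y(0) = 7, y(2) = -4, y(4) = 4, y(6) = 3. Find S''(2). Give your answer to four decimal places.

8.5000

Write σ_i for S''(x_i). With h_i = 2, 2, 2 and divided differences Δ_i = -11/2, 4, -1/2, the continuity of S' gives the tridiagonal system
  2·σ_0 + 8·σ_1 + 2·σ_2 = 6(Δ_1 - Δ_0) = 57
  2·σ_1 + 8·σ_2 + 2·σ_3 = 6(Δ_2 - Δ_1) = -27
Natural end conditions: σ_0 = σ_3 = 0.
Hence σ_0 = 0, σ_1 = 17/2, σ_2 = -11/2, σ_3 = 0.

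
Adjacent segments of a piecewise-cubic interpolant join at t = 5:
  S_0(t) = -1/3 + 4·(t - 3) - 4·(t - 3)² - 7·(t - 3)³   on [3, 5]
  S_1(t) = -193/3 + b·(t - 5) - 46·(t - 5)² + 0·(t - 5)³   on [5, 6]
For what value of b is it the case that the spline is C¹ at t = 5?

S_0'(t) = 4 - 8·(t - 3) - 21·(t - 3)², so S_0'(5) = -96. On the right, S_1'(5) = b, so b = -96.

-96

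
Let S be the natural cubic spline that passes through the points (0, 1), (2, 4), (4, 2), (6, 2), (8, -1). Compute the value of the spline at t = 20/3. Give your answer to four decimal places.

1.3836

Write M_i for S''(x_i). With h_i = 2, 2, 2, 2 and divided differences Δ_i = 3/2, -1, 0, -3/2, the continuity of S' gives the tridiagonal system
  2·M_0 + 8·M_1 + 2·M_2 = 6(Δ_1 - Δ_0) = -15
  2·M_1 + 8·M_2 + 2·M_3 = 6(Δ_2 - Δ_1) = 6
  2·M_2 + 8·M_3 + 2·M_4 = 6(Δ_3 - Δ_2) = -9
Natural end conditions: M_0 = M_4 = 0.
Forward elimination and back-substitution give M_0 = 0, M_1 = -129/56, M_2 = 12/7, M_3 = -87/56, M_4 = 0.
On [6, 8], S(t) = 2 - 13/28·(t - 6) - 87/112·(t - 6)² + 29/224·(t - 6)³.
With (t - 6) = 2/3: S(20/3) = 523/378.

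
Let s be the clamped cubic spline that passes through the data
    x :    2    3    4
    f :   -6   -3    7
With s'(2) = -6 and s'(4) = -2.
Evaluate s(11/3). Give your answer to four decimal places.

5.5741

Write σ_i for s''(x_i). With h_i = 1, 1 and divided differences Δ_i = 3, 10, the continuity of s' gives the tridiagonal system
  1·σ_0 + 4·σ_1 + 1·σ_2 = 6(Δ_1 - Δ_0) = 42
Clamped end conditions give two more equations: 2h_0·σ_0 + h_0·σ_1 = 6(Δ_0 - s'(2)) = 54 and h_1·σ_1 + 2h_1·σ_2 = 6(s'(4) - Δ_1) = -72.
Solving: σ_0 = 37/2, σ_1 = 17, σ_2 = -89/2.
On [3, 4], s(x) = -3 + 47/4·(x - 3) + 17/2·(x - 3)² - 41/4·(x - 3)³.
With (x - 3) = 2/3: s(11/3) = 301/54.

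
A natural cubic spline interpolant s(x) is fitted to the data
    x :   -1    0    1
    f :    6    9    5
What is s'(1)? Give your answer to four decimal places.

Write M_i for s''(x_i). With h_i = 1, 1 and divided differences Δ_i = 3, -4, the continuity of s' gives the tridiagonal system
  1·M_0 + 4·M_1 + 1·M_2 = 6(Δ_1 - Δ_0) = -42
Natural end conditions: M_0 = M_2 = 0.
Solving the tridiagonal system: M_0 = 0, M_1 = -21/2, M_2 = 0.
On [0, 1], s'(x) = b_1 + 2c_1·x + 3d_1·x² with b_1 = Δ_1 - h_1(2M_1 + M_2)/6 = -1/2, c_1 = M_1/2 = -21/4, d_1 = (M_2 - M_1)/(6h_1) = 7/4. So s'(1) = -23/4.

-5.7500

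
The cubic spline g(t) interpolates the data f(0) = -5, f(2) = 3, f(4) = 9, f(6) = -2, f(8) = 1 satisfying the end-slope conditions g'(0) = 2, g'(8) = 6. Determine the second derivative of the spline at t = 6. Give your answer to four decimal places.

6.3929

Put M_i = g'' at the i-th knot. Here h = (2, 2, 2, 2) and Δ = (4, 3, -11/2, 3/2), so the interior equations h_(i-1)·M_(i-1) + 2(h_(i-1)+h_i)·M_i + h_i·M_(i+1) = 6(Δ_i − Δ_(i-1)) read
  2·M_0 + 8·M_1 + 2·M_2 = 6(Δ_1 - Δ_0) = -6
  2·M_1 + 8·M_2 + 2·M_3 = 6(Δ_2 - Δ_1) = -51
  2·M_2 + 8·M_3 + 2·M_4 = 6(Δ_3 - Δ_2) = 42
Clamped end conditions give two more equations: 2h_0·M_0 + h_0·M_1 = 6(Δ_0 - g'(0)) = 12 and h_3·M_3 + 2h_3·M_4 = 6(g'(8) - Δ_3) = 27.
Forward elimination and back-substitution give M_0 = 151/56, M_1 = 17/28, M_2 = -65/8, M_3 = 179/28, M_4 = 199/56.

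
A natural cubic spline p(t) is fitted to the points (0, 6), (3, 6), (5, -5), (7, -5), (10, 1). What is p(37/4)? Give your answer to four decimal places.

-0.5586

Let M_i = p''(x_i). Step sizes h_i = 3, 2, 2, 3; slopes of the chords Δ_i = (y_(i+1) - y_i)/h_i = 0, -11/2, 0, 2.
  3·M_0 + 10·M_1 + 2·M_2 = 6(Δ_1 - Δ_0) = -33
  2·M_1 + 8·M_2 + 2·M_3 = 6(Δ_2 - Δ_1) = 33
  2·M_2 + 10·M_3 + 3·M_4 = 6(Δ_3 - Δ_2) = 12
Natural end conditions: M_0 = M_4 = 0.
Solving: M_0 = 0, M_1 = -13/3, M_2 = 31/6, M_3 = 1/6, M_4 = 0.
On [7, 10], p(t) = -5 + 11/6·(t - 7) + 1/12·(t - 7)² - 1/108·(t - 7)³.
With (t - 7) = 9/4: p(37/4) = -143/256.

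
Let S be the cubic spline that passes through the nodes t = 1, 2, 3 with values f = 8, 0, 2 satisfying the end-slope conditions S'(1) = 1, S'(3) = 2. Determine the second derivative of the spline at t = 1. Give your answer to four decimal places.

Put σ_i = S'' at the i-th knot. Here h = (1, 1) and Δ = (-8, 2), so the interior equations h_(i-1)·σ_(i-1) + 2(h_(i-1)+h_i)·σ_i + h_i·σ_(i+1) = 6(Δ_i − Δ_(i-1)) read
  1·σ_0 + 4·σ_1 + 1·σ_2 = 6(Δ_1 - Δ_0) = 60
Clamped end conditions give two more equations: 2h_0·σ_0 + h_0·σ_1 = 6(Δ_0 - S'(1)) = -54 and h_1·σ_1 + 2h_1·σ_2 = 6(S'(3) - Δ_1) = 0.
Forward elimination and back-substitution give σ_0 = -83/2, σ_1 = 29, σ_2 = -29/2.

-41.5000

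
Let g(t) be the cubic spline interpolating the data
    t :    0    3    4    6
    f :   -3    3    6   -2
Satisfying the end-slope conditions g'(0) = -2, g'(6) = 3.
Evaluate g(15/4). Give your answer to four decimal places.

Put σ_i = g'' at the i-th knot. Here h = (3, 1, 2) and Δ = (2, 3, -4), so the interior equations h_(i-1)·σ_(i-1) + 2(h_(i-1)+h_i)·σ_i + h_i·σ_(i+1) = 6(Δ_i − Δ_(i-1)) read
  3·σ_0 + 8·σ_1 + 1·σ_2 = 6(Δ_1 - Δ_0) = 6
  1·σ_1 + 6·σ_2 + 2·σ_3 = 6(Δ_2 - Δ_1) = -42
Clamped end conditions give two more equations: 2h_0·σ_0 + h_0·σ_1 = 6(Δ_0 - g'(0)) = 24 and h_2·σ_2 + 2h_2·σ_3 = 6(g'(6) - Δ_2) = 42.
Solving the tridiagonal system: σ_0 = 73/21, σ_1 = 22/21, σ_2 = -269/21, σ_3 = 355/21.
On [3, 4], g(t) = 3 + 67/14·(t - 3) + 11/21·(t - 3)² - 97/42·(t - 3)³.
With (t - 3) = 3/4: g(15/4) = 5295/896.

5.9096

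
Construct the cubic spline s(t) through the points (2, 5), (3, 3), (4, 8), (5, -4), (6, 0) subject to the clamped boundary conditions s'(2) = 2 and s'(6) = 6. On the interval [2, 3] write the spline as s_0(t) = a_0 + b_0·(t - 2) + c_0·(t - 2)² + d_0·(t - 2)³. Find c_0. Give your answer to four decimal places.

Let M_i = s''(x_i). Step sizes h_i = 1, 1, 1, 1; slopes of the chords Δ_i = (y_(i+1) - y_i)/h_i = -2, 5, -12, 4.
  1·M_0 + 4·M_1 + 1·M_2 = 6(Δ_1 - Δ_0) = 42
  1·M_1 + 4·M_2 + 1·M_3 = 6(Δ_2 - Δ_1) = -102
  1·M_2 + 4·M_3 + 1·M_4 = 6(Δ_3 - Δ_2) = 96
Clamped end conditions give two more equations: 2h_0·M_0 + h_0·M_1 = 6(Δ_0 - s'(2)) = -24 and h_3·M_3 + 2h_3·M_4 = 6(s'(6) - Δ_3) = 12.
Hence M_0 = -719/28, M_1 = 383/14, M_2 = -167/4, M_3 = 527/14, M_4 = -359/28.
On [2, 3], with s_0(t) = a_0 + b_0·(t - 2) + c_0·(t - 2)² + d_0·(t - 2)³: c_0 = M_0/2 = -719/56, d_0 = (M_1 - M_0)/(6h_0) = 495/56, b_0 = Δ_0 - h_0(2M_0 + M_1)/6 = 2.

-12.8393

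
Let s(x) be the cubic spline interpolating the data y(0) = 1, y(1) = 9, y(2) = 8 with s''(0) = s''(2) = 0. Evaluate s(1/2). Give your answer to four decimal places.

Let σ_i = s''(x_i). Step sizes h_i = 1, 1; slopes of the chords Δ_i = (y_(i+1) - y_i)/h_i = 8, -1.
  1·σ_0 + 4·σ_1 + 1·σ_2 = 6(Δ_1 - Δ_0) = -54
Natural end conditions: σ_0 = σ_2 = 0.
Forward elimination and back-substitution give σ_0 = 0, σ_1 = -27/2, σ_2 = 0.
On [0, 1], s(x) = 1 + 41/4·x + 0·x² - 9/4·x³.
With x = 1/2: s(1/2) = 187/32.

5.8438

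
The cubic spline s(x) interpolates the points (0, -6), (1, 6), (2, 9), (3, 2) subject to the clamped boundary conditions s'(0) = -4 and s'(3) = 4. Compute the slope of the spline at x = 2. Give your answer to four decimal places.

Put σ_i = s'' at the i-th knot. Here h = (1, 1, 1) and Δ = (12, 3, -7), so the interior equations h_(i-1)·σ_(i-1) + 2(h_(i-1)+h_i)·σ_i + h_i·σ_(i+1) = 6(Δ_i − Δ_(i-1)) read
  1·σ_0 + 4·σ_1 + 1·σ_2 = 6(Δ_1 - Δ_0) = -54
  1·σ_1 + 4·σ_2 + 1·σ_3 = 6(Δ_2 - Δ_1) = -60
Clamped end conditions give two more equations: 2h_0·σ_0 + h_0·σ_1 = 6(Δ_0 - s'(0)) = 96 and h_2·σ_2 + 2h_2·σ_3 = 6(s'(3) - Δ_2) = 66.
Hence σ_0 = 896/15, σ_1 = -352/15, σ_2 = -298/15, σ_3 = 644/15.
On [2, 3], s'(x) = b_2 + 2c_2·(x - 2) + 3d_2·(x - 2)² with b_2 = Δ_2 - h_2(2σ_2 + σ_3)/6 = -113/15, c_2 = σ_2/2 = -149/15, d_2 = (σ_3 - σ_2)/(6h_2) = 157/15. So s'(2) = -113/15.

-7.5333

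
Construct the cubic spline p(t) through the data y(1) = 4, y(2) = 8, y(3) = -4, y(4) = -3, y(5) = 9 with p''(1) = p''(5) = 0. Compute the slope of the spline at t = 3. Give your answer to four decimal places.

-8.8750

Let σ_i = p''(x_i). Step sizes h_i = 1, 1, 1, 1; slopes of the chords Δ_i = (y_(i+1) - y_i)/h_i = 4, -12, 1, 12.
  1·σ_0 + 4·σ_1 + 1·σ_2 = 6(Δ_1 - Δ_0) = -96
  1·σ_1 + 4·σ_2 + 1·σ_3 = 6(Δ_2 - Δ_1) = 78
  1·σ_2 + 4·σ_3 + 1·σ_4 = 6(Δ_3 - Δ_2) = 66
Natural end conditions: σ_0 = σ_4 = 0.
Forward elimination and back-substitution give σ_0 = 0, σ_1 = -843/28, σ_2 = 171/7, σ_3 = 291/28, σ_4 = 0.
On [3, 4], p'(t) = b_2 + 2c_2·(t - 3) + 3d_2·(t - 3)² with b_2 = Δ_2 - h_2(2σ_2 + σ_3)/6 = -71/8, c_2 = σ_2/2 = 171/14, d_2 = (σ_3 - σ_2)/(6h_2) = -131/56. So p'(3) = -71/8.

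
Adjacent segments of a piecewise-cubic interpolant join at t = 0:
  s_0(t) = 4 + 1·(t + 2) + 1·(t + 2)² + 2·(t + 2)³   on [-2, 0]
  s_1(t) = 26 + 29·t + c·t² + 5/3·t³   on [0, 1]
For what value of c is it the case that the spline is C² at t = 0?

13

s_0''(t) = 2 + 12·(t + 2), so s_0''(0) = 26. On the right, s_1''(0) = 2c, so c = 13.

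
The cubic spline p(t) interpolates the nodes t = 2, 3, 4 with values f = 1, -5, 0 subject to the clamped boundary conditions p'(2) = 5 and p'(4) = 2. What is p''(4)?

Let M_i = p''(x_i). Step sizes h_i = 1, 1; slopes of the chords Δ_i = (y_(i+1) - y_i)/h_i = -6, 5.
  1·M_0 + 4·M_1 + 1·M_2 = 6(Δ_1 - Δ_0) = 66
Clamped end conditions give two more equations: 2h_0·M_0 + h_0·M_1 = 6(Δ_0 - p'(2)) = -66 and h_1·M_1 + 2h_1·M_2 = 6(p'(4) - Δ_1) = -18.
Forward elimination and back-substitution give M_0 = -51, M_1 = 36, M_2 = -27.

-27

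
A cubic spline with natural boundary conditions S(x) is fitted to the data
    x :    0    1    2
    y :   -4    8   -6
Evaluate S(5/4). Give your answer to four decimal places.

With m_i denoting the second derivative at x_i, h_i = 1, 1, and Δ_i = (y_(i+1) − y_i)/h_i = 12, -14:
  1·m_0 + 4·m_1 + 1·m_2 = 6(Δ_1 - Δ_0) = -156
Natural end conditions: m_0 = m_2 = 0.
Solving: m_0 = 0, m_1 = -39, m_2 = 0.
On [1, 2], S(x) = 8 - 1·(x - 1) - 39/2·(x - 1)² + 13/2·(x - 1)³.
With (x - 1) = 1/4: S(5/4) = 849/128.

6.6328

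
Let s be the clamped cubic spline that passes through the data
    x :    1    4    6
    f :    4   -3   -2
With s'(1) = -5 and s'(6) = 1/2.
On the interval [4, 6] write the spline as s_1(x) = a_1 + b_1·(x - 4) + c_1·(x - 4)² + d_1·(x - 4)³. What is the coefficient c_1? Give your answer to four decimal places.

With σ_i denoting the second derivative at x_i, h_i = 3, 2, and Δ_i = (y_(i+1) − y_i)/h_i = -7/3, 1/2:
  3·σ_0 + 10·σ_1 + 2·σ_2 = 6(Δ_1 - Δ_0) = 17
Clamped end conditions give two more equations: 2h_0·σ_0 + h_0·σ_1 = 6(Δ_0 - s'(1)) = 16 and h_1·σ_1 + 2h_1·σ_2 = 6(s'(6) - Δ_1) = 0.
Forward elimination and back-substitution give σ_0 = 31/15, σ_1 = 6/5, σ_2 = -3/5.
On [4, 6], with s_1(x) = a_1 + b_1·(x - 4) + c_1·(x - 4)² + d_1·(x - 4)³: c_1 = σ_1/2 = 3/5, d_1 = (σ_2 - σ_1)/(6h_1) = -3/20, b_1 = Δ_1 - h_1(2σ_1 + σ_2)/6 = -1/10.

0.6000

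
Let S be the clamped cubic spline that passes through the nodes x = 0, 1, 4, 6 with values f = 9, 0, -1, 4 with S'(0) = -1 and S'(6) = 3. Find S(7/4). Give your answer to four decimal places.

-4.9420

Let M_i = S''(x_i). Step sizes h_i = 1, 3, 2; slopes of the chords Δ_i = (y_(i+1) - y_i)/h_i = -9, -1/3, 5/2.
  1·M_0 + 8·M_1 + 3·M_2 = 6(Δ_1 - Δ_0) = 52
  3·M_1 + 10·M_2 + 2·M_3 = 6(Δ_2 - Δ_1) = 17
Clamped end conditions give two more equations: 2h_0·M_0 + h_0·M_1 = 6(Δ_0 - S'(0)) = -48 and h_2·M_2 + 2h_2·M_3 = 6(S'(6) - Δ_2) = 3.
Solving the tridiagonal system: M_0 = -2297/78, M_1 = 425/39, M_2 = -149/78, M_3 = 133/78.
On [1, 4], S(x) = 0 - 1603/156·(x - 1) + 425/78·(x - 1)² - 37/52·(x - 1)³.
With (x - 1) = 3/4: S(7/4) = -16447/3328.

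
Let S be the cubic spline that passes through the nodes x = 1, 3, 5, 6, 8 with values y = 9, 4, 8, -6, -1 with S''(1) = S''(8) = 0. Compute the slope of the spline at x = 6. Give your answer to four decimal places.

-10.9844

Let M_i = S''(x_i). Step sizes h_i = 2, 2, 1, 2; slopes of the chords Δ_i = (y_(i+1) - y_i)/h_i = -5/2, 2, -14, 5/2.
  2·M_0 + 8·M_1 + 2·M_2 = 6(Δ_1 - Δ_0) = 27
  2·M_1 + 6·M_2 + 1·M_3 = 6(Δ_2 - Δ_1) = -96
  1·M_2 + 6·M_3 + 2·M_4 = 6(Δ_3 - Δ_2) = 99
Natural end conditions: M_0 = M_4 = 0.
Forward elimination and back-substitution give M_0 = 0, M_1 = 2295/256, M_2 = -1431/64, M_3 = 2589/128, M_4 = 0.
On [6, 8], S'(x) = b_3 + 2c_3·(x - 6) + 3d_3·(x - 6)² with b_3 = Δ_3 - h_3(2M_3 + M_4)/6 = -703/64, c_3 = M_3/2 = 2589/256, d_3 = (M_4 - M_3)/(6h_3) = -863/512. So S'(6) = -703/64.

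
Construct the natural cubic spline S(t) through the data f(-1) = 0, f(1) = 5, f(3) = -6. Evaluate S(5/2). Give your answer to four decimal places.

-2.3125

Let σ_i = S''(x_i). Step sizes h_i = 2, 2; slopes of the chords Δ_i = (y_(i+1) - y_i)/h_i = 5/2, -11/2.
  2·σ_0 + 8·σ_1 + 2·σ_2 = 6(Δ_1 - Δ_0) = -48
Natural end conditions: σ_0 = σ_2 = 0.
Forward elimination and back-substitution give σ_0 = 0, σ_1 = -6, σ_2 = 0.
On [1, 3], S(t) = 5 - 3/2·(t - 1) - 3·(t - 1)² + 1/2·(t - 1)³.
With (t - 1) = 3/2: S(5/2) = -37/16.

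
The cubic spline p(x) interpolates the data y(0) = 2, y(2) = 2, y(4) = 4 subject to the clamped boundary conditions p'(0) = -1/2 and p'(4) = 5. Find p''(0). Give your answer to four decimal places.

Write M_i for p''(x_i). With h_i = 2, 2 and divided differences Δ_i = 0, 1, the continuity of p' gives the tridiagonal system
  2·M_0 + 8·M_1 + 2·M_2 = 6(Δ_1 - Δ_0) = 6
Clamped end conditions give two more equations: 2h_0·M_0 + h_0·M_1 = 6(Δ_0 - p'(0)) = 3 and h_1·M_1 + 2h_1·M_2 = 6(p'(4) - Δ_1) = 24.
Solving the tridiagonal system: M_0 = 11/8, M_1 = -5/4, M_2 = 53/8.

1.3750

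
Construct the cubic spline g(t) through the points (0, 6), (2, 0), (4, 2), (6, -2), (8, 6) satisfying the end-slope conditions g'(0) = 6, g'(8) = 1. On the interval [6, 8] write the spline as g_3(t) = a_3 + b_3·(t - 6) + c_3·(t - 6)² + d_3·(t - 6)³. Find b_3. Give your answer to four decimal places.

1.3393

Put σ_i = g'' at the i-th knot. Here h = (2, 2, 2, 2) and Δ = (-3, 1, -2, 4), so the interior equations h_(i-1)·σ_(i-1) + 2(h_(i-1)+h_i)·σ_i + h_i·σ_(i+1) = 6(Δ_i − Δ_(i-1)) read
  2·σ_0 + 8·σ_1 + 2·σ_2 = 6(Δ_1 - Δ_0) = 24
  2·σ_1 + 8·σ_2 + 2·σ_3 = 6(Δ_2 - Δ_1) = -18
  2·σ_2 + 8·σ_3 + 2·σ_4 = 6(Δ_3 - Δ_2) = 36
Clamped end conditions give two more equations: 2h_0·σ_0 + h_0·σ_1 = 6(Δ_0 - g'(0)) = -54 and h_3·σ_3 + 2h_3·σ_4 = 6(g'(8) - Δ_3) = -18.
Hence σ_0 = -1013/56, σ_1 = 257/28, σ_2 = -53/8, σ_3 = 233/28, σ_4 = -485/56.
On [6, 8], with g_3(t) = a_3 + b_3·(t - 6) + c_3·(t - 6)² + d_3·(t - 6)³: c_3 = σ_3/2 = 233/56, d_3 = (σ_4 - σ_3)/(6h_3) = -317/224, b_3 = Δ_3 - h_3(2σ_3 + σ_4)/6 = 75/56.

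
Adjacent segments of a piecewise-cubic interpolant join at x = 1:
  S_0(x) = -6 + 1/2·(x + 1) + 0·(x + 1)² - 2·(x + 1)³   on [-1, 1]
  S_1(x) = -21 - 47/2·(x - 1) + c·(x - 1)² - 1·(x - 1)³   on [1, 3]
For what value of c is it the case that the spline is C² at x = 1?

S_0''(x) = 0 - 12·(x + 1), so S_0''(1) = -24. On the right, S_1''(1) = 2c, so c = -12.

-12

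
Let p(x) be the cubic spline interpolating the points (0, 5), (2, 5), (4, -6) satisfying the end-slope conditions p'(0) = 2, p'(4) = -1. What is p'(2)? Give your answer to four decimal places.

With m_i denoting the second derivative at x_i, h_i = 2, 2, and Δ_i = (y_(i+1) − y_i)/h_i = 0, -11/2:
  2·m_0 + 8·m_1 + 2·m_2 = 6(Δ_1 - Δ_0) = -33
Clamped end conditions give two more equations: 2h_0·m_0 + h_0·m_1 = 6(Δ_0 - p'(0)) = -12 and h_1·m_1 + 2h_1·m_2 = 6(p'(4) - Δ_1) = 27.
Hence m_0 = 3/8, m_1 = -27/4, m_2 = 81/8.
On [2, 4], p'(x) = b_1 + 2c_1·(x - 2) + 3d_1·(x - 2)² with b_1 = Δ_1 - h_1(2m_1 + m_2)/6 = -35/8, c_1 = m_1/2 = -27/8, d_1 = (m_2 - m_1)/(6h_1) = 45/32. So p'(2) = -35/8.

-4.3750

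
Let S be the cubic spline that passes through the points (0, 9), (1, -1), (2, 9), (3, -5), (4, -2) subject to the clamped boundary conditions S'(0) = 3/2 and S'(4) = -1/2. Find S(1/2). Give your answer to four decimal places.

4.2031

With m_i denoting the second derivative at x_i, h_i = 1, 1, 1, 1, and Δ_i = (y_(i+1) − y_i)/h_i = -10, 10, -14, 3:
  1·m_0 + 4·m_1 + 1·m_2 = 6(Δ_1 - Δ_0) = 120
  1·m_1 + 4·m_2 + 1·m_3 = 6(Δ_2 - Δ_1) = -144
  1·m_2 + 4·m_3 + 1·m_4 = 6(Δ_3 - Δ_2) = 102
Clamped end conditions give two more equations: 2h_0·m_0 + h_0·m_1 = 6(Δ_0 - S'(0)) = -69 and h_3·m_3 + 2h_3·m_4 = 6(S'(4) - Δ_3) = -21.
Forward elimination and back-substitution give m_0 = -263/4, m_1 = 125/2, m_2 = -257/4, m_3 = 101/2, m_4 = -143/4.
On [0, 1], S(t) = 9 + 3/2·t - 263/8·t² + 171/8·t³.
With t = 1/2: S(1/2) = 269/64.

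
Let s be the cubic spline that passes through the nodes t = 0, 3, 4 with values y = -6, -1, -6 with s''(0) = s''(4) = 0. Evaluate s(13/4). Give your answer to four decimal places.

-1.9766

Write M_i for s''(x_i). With h_i = 3, 1 and divided differences Δ_i = 5/3, -5, the continuity of s' gives the tridiagonal system
  3·M_0 + 8·M_1 + 1·M_2 = 6(Δ_1 - Δ_0) = -40
Natural end conditions: M_0 = M_2 = 0.
Forward elimination and back-substitution give M_0 = 0, M_1 = -5, M_2 = 0.
On [3, 4], s(t) = -1 - 10/3·(t - 3) - 5/2·(t - 3)² + 5/6·(t - 3)³.
With (t - 3) = 1/4: s(13/4) = -253/128.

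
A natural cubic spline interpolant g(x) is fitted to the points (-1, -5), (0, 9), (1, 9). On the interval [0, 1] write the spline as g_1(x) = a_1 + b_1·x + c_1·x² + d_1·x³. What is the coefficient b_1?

7

With σ_i denoting the second derivative at x_i, h_i = 1, 1, and Δ_i = (y_(i+1) − y_i)/h_i = 14, 0:
  1·σ_0 + 4·σ_1 + 1·σ_2 = 6(Δ_1 - Δ_0) = -84
Natural end conditions: σ_0 = σ_2 = 0.
Hence σ_0 = 0, σ_1 = -21, σ_2 = 0.
On [0, 1], with g_1(x) = a_1 + b_1·x + c_1·x² + d_1·x³: c_1 = σ_1/2 = -21/2, d_1 = (σ_2 - σ_1)/(6h_1) = 7/2, b_1 = Δ_1 - h_1(2σ_1 + σ_2)/6 = 7.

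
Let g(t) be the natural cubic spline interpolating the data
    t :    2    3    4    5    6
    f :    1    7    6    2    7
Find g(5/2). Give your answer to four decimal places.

4.5625

Put σ_i = g'' at the i-th knot. Here h = (1, 1, 1, 1) and Δ = (6, -1, -4, 5), so the interior equations h_(i-1)·σ_(i-1) + 2(h_(i-1)+h_i)·σ_i + h_i·σ_(i+1) = 6(Δ_i − Δ_(i-1)) read
  1·σ_0 + 4·σ_1 + 1·σ_2 = 6(Δ_1 - Δ_0) = -42
  1·σ_1 + 4·σ_2 + 1·σ_3 = 6(Δ_2 - Δ_1) = -18
  1·σ_2 + 4·σ_3 + 1·σ_4 = 6(Δ_3 - Δ_2) = 54
Natural end conditions: σ_0 = σ_4 = 0.
Forward elimination and back-substitution give σ_0 = 0, σ_1 = -9, σ_2 = -6, σ_3 = 15, σ_4 = 0.
On [2, 3], g(t) = 1 + 15/2·(t - 2) + 0·(t - 2)² - 3/2·(t - 2)³.
With (t - 2) = 1/2: g(5/2) = 73/16.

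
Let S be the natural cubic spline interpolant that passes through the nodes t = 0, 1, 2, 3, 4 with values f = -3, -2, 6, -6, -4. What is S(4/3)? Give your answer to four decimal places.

With M_i denoting the second derivative at x_i, h_i = 1, 1, 1, 1, and Δ_i = (y_(i+1) − y_i)/h_i = 1, 8, -12, 2:
  1·M_0 + 4·M_1 + 1·M_2 = 6(Δ_1 - Δ_0) = 42
  1·M_1 + 4·M_2 + 1·M_3 = 6(Δ_2 - Δ_1) = -120
  1·M_2 + 4·M_3 + 1·M_4 = 6(Δ_3 - Δ_2) = 84
Natural end conditions: M_0 = M_4 = 0.
Forward elimination and back-substitution give M_0 = 0, M_1 = 597/28, M_2 = -303/7, M_3 = 891/28, M_4 = 0.
On [1, 2], S(t) = -2 + 227/28·(t - 1) + 597/56·(t - 1)² - 603/56·(t - 1)³.
With (t - 1) = 1/3: S(4/3) = 125/84.

1.4881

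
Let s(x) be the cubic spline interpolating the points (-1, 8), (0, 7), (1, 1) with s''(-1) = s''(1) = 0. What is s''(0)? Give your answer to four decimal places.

-7.5000

Write M_i for s''(x_i). With h_i = 1, 1 and divided differences Δ_i = -1, -6, the continuity of s' gives the tridiagonal system
  1·M_0 + 4·M_1 + 1·M_2 = 6(Δ_1 - Δ_0) = -30
Natural end conditions: M_0 = M_2 = 0.
Hence M_0 = 0, M_1 = -15/2, M_2 = 0.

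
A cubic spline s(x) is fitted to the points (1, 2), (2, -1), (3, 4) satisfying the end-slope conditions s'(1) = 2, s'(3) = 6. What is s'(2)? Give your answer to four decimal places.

-0.5000

Let m_i = s''(x_i). Step sizes h_i = 1, 1; slopes of the chords Δ_i = (y_(i+1) - y_i)/h_i = -3, 5.
  1·m_0 + 4·m_1 + 1·m_2 = 6(Δ_1 - Δ_0) = 48
Clamped end conditions give two more equations: 2h_0·m_0 + h_0·m_1 = 6(Δ_0 - s'(1)) = -30 and h_1·m_1 + 2h_1·m_2 = 6(s'(3) - Δ_1) = 6.
Forward elimination and back-substitution give m_0 = -25, m_1 = 20, m_2 = -7.
On [2, 3], s'(x) = b_1 + 2c_1·(x - 2) + 3d_1·(x - 2)² with b_1 = Δ_1 - h_1(2m_1 + m_2)/6 = -1/2, c_1 = m_1/2 = 10, d_1 = (m_2 - m_1)/(6h_1) = -9/2. So s'(2) = -1/2.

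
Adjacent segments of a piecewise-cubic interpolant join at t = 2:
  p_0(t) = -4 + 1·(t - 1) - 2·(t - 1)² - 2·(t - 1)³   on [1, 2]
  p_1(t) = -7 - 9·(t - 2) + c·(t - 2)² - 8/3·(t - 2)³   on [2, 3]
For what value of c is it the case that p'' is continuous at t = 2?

p_0''(t) = -4 - 12·(t - 1), so p_0''(2) = -16. On the right, p_1''(2) = 2c, so c = -8.

-8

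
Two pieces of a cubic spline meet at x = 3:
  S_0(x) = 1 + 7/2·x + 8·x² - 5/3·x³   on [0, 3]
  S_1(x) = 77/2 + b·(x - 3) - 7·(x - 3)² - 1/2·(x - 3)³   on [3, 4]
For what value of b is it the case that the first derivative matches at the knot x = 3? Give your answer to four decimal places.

S_0'(x) = 7/2 + 16·x - 5·x², so S_0'(3) = 13/2. On the right, S_1'(3) = b, so b = 13/2.

6.5000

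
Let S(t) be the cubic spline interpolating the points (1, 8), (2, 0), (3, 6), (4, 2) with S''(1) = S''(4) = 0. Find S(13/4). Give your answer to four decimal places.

6.1813

Let M_i = S''(x_i). Step sizes h_i = 1, 1, 1; slopes of the chords Δ_i = (y_(i+1) - y_i)/h_i = -8, 6, -4.
  1·M_0 + 4·M_1 + 1·M_2 = 6(Δ_1 - Δ_0) = 84
  1·M_1 + 4·M_2 + 1·M_3 = 6(Δ_2 - Δ_1) = -60
Natural end conditions: M_0 = M_3 = 0.
Hence M_0 = 0, M_1 = 132/5, M_2 = -108/5, M_3 = 0.
On [3, 4], S(t) = 6 + 16/5·(t - 3) - 54/5·(t - 3)² + 18/5·(t - 3)³.
With (t - 3) = 1/4: S(13/4) = 989/160.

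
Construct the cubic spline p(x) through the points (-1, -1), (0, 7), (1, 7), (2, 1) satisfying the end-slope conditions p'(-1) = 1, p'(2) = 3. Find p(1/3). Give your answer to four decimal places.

8.6444

With m_i denoting the second derivative at x_i, h_i = 1, 1, 1, and Δ_i = (y_(i+1) − y_i)/h_i = 8, 0, -6:
  1·m_0 + 4·m_1 + 1·m_2 = 6(Δ_1 - Δ_0) = -48
  1·m_1 + 4·m_2 + 1·m_3 = 6(Δ_2 - Δ_1) = -36
Clamped end conditions give two more equations: 2h_0·m_0 + h_0·m_1 = 6(Δ_0 - p'(-1)) = 42 and h_2·m_2 + 2h_2·m_3 = 6(p'(2) - Δ_2) = 54.
Hence m_0 = 434/15, m_1 = -238/15, m_2 = -202/15, m_3 = 506/15.
On [0, 1], p(x) = 7 + 113/15·x - 119/15·x² + 2/5·x³.
With x = 1/3: p(1/3) = 389/45.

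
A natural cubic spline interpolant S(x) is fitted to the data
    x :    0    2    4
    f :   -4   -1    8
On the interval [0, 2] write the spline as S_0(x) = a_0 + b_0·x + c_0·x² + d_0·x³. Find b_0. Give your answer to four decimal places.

0.7500

Let m_i = S''(x_i). Step sizes h_i = 2, 2; slopes of the chords Δ_i = (y_(i+1) - y_i)/h_i = 3/2, 9/2.
  2·m_0 + 8·m_1 + 2·m_2 = 6(Δ_1 - Δ_0) = 18
Natural end conditions: m_0 = m_2 = 0.
Forward elimination and back-substitution give m_0 = 0, m_1 = 9/4, m_2 = 0.
On [0, 2], with S_0(x) = a_0 + b_0·x + c_0·x² + d_0·x³: c_0 = m_0/2 = 0, d_0 = (m_1 - m_0)/(6h_0) = 3/16, b_0 = Δ_0 - h_0(2m_0 + m_1)/6 = 3/4.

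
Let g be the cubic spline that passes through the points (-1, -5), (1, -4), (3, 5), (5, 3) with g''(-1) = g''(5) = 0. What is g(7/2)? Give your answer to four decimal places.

5.6375

Put M_i = g'' at the i-th knot. Here h = (2, 2, 2) and Δ = (1/2, 9/2, -1), so the interior equations h_(i-1)·M_(i-1) + 2(h_(i-1)+h_i)·M_i + h_i·M_(i+1) = 6(Δ_i − Δ_(i-1)) read
  2·M_0 + 8·M_1 + 2·M_2 = 6(Δ_1 - Δ_0) = 24
  2·M_1 + 8·M_2 + 2·M_3 = 6(Δ_2 - Δ_1) = -33
Natural end conditions: M_0 = M_3 = 0.
Forward elimination and back-substitution give M_0 = 0, M_1 = 43/10, M_2 = -26/5, M_3 = 0.
On [3, 5], g(x) = 5 + 37/15·(x - 3) - 13/5·(x - 3)² + 13/30·(x - 3)³.
With (x - 3) = 1/2: g(7/2) = 451/80.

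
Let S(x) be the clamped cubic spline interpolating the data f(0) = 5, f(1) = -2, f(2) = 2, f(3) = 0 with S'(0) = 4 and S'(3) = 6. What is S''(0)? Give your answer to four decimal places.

With σ_i denoting the second derivative at x_i, h_i = 1, 1, 1, and Δ_i = (y_(i+1) − y_i)/h_i = -7, 4, -2:
  1·σ_0 + 4·σ_1 + 1·σ_2 = 6(Δ_1 - Δ_0) = 66
  1·σ_1 + 4·σ_2 + 1·σ_3 = 6(Δ_2 - Δ_1) = -36
Clamped end conditions give two more equations: 2h_0·σ_0 + h_0·σ_1 = 6(Δ_0 - S'(0)) = -66 and h_2·σ_2 + 2h_2·σ_3 = 6(S'(3) - Δ_2) = 48.
Forward elimination and back-substitution give σ_0 = -766/15, σ_1 = 542/15, σ_2 = -412/15, σ_3 = 566/15.

-51.0667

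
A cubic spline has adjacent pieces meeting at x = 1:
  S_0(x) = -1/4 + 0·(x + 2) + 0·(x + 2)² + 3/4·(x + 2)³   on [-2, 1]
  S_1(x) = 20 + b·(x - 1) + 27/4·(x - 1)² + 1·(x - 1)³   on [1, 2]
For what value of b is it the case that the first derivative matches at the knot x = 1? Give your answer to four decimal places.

20.2500

S_0'(x) = 0 + 0·(x + 2) + 9/4·(x + 2)², so S_0'(1) = 81/4. On the right, S_1'(1) = b, so b = 81/4.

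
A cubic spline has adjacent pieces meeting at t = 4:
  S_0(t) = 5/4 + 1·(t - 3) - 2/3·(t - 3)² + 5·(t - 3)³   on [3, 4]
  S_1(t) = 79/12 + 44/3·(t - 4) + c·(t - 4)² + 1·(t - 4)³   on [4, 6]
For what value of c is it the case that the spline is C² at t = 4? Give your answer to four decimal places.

14.3333

S_0''(t) = -4/3 + 30·(t - 3), so S_0''(4) = 86/3. On the right, S_1''(4) = 2c, so c = 43/3.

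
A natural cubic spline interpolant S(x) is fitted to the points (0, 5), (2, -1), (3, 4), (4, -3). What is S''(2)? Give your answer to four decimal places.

Put m_i = S'' at the i-th knot. Here h = (2, 1, 1) and Δ = (-3, 5, -7), so the interior equations h_(i-1)·m_(i-1) + 2(h_(i-1)+h_i)·m_i + h_i·m_(i+1) = 6(Δ_i − Δ_(i-1)) read
  2·m_0 + 6·m_1 + 1·m_2 = 6(Δ_1 - Δ_0) = 48
  1·m_1 + 4·m_2 + 1·m_3 = 6(Δ_2 - Δ_1) = -72
Natural end conditions: m_0 = m_3 = 0.
Solving: m_0 = 0, m_1 = 264/23, m_2 = -480/23, m_3 = 0.

11.4783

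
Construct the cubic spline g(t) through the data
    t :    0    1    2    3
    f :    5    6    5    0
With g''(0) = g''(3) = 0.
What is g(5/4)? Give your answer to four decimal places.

6.0563

Let m_i = g''(x_i). Step sizes h_i = 1, 1, 1; slopes of the chords Δ_i = (y_(i+1) - y_i)/h_i = 1, -1, -5.
  1·m_0 + 4·m_1 + 1·m_2 = 6(Δ_1 - Δ_0) = -12
  1·m_1 + 4·m_2 + 1·m_3 = 6(Δ_2 - Δ_1) = -24
Natural end conditions: m_0 = m_3 = 0.
Solving the tridiagonal system: m_0 = 0, m_1 = -8/5, m_2 = -28/5, m_3 = 0.
On [1, 2], g(t) = 6 + 7/15·(t - 1) - 4/5·(t - 1)² - 2/3·(t - 1)³.
With (t - 1) = 1/4: g(5/4) = 969/160.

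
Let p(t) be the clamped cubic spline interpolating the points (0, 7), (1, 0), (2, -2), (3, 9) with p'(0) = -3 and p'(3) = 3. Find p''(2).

Let M_i = p''(x_i). Step sizes h_i = 1, 1, 1; slopes of the chords Δ_i = (y_(i+1) - y_i)/h_i = -7, -2, 11.
  1·M_0 + 4·M_1 + 1·M_2 = 6(Δ_1 - Δ_0) = 30
  1·M_1 + 4·M_2 + 1·M_3 = 6(Δ_2 - Δ_1) = 78
Clamped end conditions give two more equations: 2h_0·M_0 + h_0·M_1 = 6(Δ_0 - p'(0)) = -24 and h_2·M_2 + 2h_2·M_3 = 6(p'(3) - Δ_2) = -48.
Forward elimination and back-substitution give M_0 = -14, M_1 = 4, M_2 = 28, M_3 = -38.

28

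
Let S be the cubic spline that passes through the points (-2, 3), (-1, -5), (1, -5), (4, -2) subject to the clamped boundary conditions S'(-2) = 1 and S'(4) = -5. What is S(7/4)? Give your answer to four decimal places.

-2.0074

With m_i denoting the second derivative at x_i, h_i = 1, 2, 3, and Δ_i = (y_(i+1) − y_i)/h_i = -8, 0, 1:
  1·m_0 + 6·m_1 + 2·m_2 = 6(Δ_1 - Δ_0) = 48
  2·m_1 + 10·m_2 + 3·m_3 = 6(Δ_2 - Δ_1) = 6
Clamped end conditions give two more equations: 2h_0·m_0 + h_0·m_1 = 6(Δ_0 - S'(-2)) = -54 and h_2·m_2 + 2h_2·m_3 = 6(S'(4) - Δ_2) = -36.
Hence m_0 = -644/19, m_1 = 262/19, m_2 = -8/19, m_3 = -110/19.
On [1, 4], S(t) = -5 + 82/19·(t - 1) - 4/19·(t - 1)² - 17/57·(t - 1)³.
With (t - 1) = 3/4: S(7/4) = -2441/1216.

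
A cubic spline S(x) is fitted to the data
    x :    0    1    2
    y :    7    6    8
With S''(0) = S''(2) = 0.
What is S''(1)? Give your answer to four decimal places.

4.5000

Put M_i = S'' at the i-th knot. Here h = (1, 1) and Δ = (-1, 2), so the interior equations h_(i-1)·M_(i-1) + 2(h_(i-1)+h_i)·M_i + h_i·M_(i+1) = 6(Δ_i − Δ_(i-1)) read
  1·M_0 + 4·M_1 + 1·M_2 = 6(Δ_1 - Δ_0) = 18
Natural end conditions: M_0 = M_2 = 0.
Hence M_0 = 0, M_1 = 9/2, M_2 = 0.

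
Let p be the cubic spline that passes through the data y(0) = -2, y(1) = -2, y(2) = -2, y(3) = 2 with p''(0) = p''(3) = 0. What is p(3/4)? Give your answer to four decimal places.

-1.9125

Put σ_i = p'' at the i-th knot. Here h = (1, 1, 1) and Δ = (0, 0, 4), so the interior equations h_(i-1)·σ_(i-1) + 2(h_(i-1)+h_i)·σ_i + h_i·σ_(i+1) = 6(Δ_i − Δ_(i-1)) read
  1·σ_0 + 4·σ_1 + 1·σ_2 = 6(Δ_1 - Δ_0) = 0
  1·σ_1 + 4·σ_2 + 1·σ_3 = 6(Δ_2 - Δ_1) = 24
Natural end conditions: σ_0 = σ_3 = 0.
Hence σ_0 = 0, σ_1 = -8/5, σ_2 = 32/5, σ_3 = 0.
On [0, 1], p(x) = -2 + 4/15·x + 0·x² - 4/15·x³.
With x = 3/4: p(3/4) = -153/80.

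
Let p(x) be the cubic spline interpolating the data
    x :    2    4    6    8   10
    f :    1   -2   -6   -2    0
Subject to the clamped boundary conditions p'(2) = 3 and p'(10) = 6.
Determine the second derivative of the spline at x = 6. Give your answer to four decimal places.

Put M_i = p'' at the i-th knot. Here h = (2, 2, 2, 2) and Δ = (-3/2, -2, 2, 1), so the interior equations h_(i-1)·M_(i-1) + 2(h_(i-1)+h_i)·M_i + h_i·M_(i+1) = 6(Δ_i − Δ_(i-1)) read
  2·M_0 + 8·M_1 + 2·M_2 = 6(Δ_1 - Δ_0) = -3
  2·M_1 + 8·M_2 + 2·M_3 = 6(Δ_2 - Δ_1) = 24
  2·M_2 + 8·M_3 + 2·M_4 = 6(Δ_3 - Δ_2) = -6
Clamped end conditions give two more equations: 2h_0·M_0 + h_0·M_1 = 6(Δ_0 - p'(2)) = -27 and h_3·M_3 + 2h_3·M_4 = 6(p'(10) - Δ_3) = 30.
Forward elimination and back-substitution give M_0 = -111/16, M_1 = 3/8, M_2 = 63/16, M_3 = -33/8, M_4 = 153/16.

3.9375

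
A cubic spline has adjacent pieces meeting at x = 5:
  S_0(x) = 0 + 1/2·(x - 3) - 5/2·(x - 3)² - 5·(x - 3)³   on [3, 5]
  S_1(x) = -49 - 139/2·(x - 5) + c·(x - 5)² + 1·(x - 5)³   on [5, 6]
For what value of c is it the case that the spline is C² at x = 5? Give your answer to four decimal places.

S_0''(x) = -5 - 30·(x - 3), so S_0''(5) = -65. On the right, S_1''(5) = 2c, so c = -65/2.

-32.5000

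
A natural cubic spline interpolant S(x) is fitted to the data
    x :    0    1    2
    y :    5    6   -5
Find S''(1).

-18

Put σ_i = S'' at the i-th knot. Here h = (1, 1) and Δ = (1, -11), so the interior equations h_(i-1)·σ_(i-1) + 2(h_(i-1)+h_i)·σ_i + h_i·σ_(i+1) = 6(Δ_i − Δ_(i-1)) read
  1·σ_0 + 4·σ_1 + 1·σ_2 = 6(Δ_1 - Δ_0) = -72
Natural end conditions: σ_0 = σ_2 = 0.
Hence σ_0 = 0, σ_1 = -18, σ_2 = 0.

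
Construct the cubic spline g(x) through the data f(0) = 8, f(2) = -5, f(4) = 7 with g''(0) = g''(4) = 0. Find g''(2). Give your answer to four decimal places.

With M_i denoting the second derivative at x_i, h_i = 2, 2, and Δ_i = (y_(i+1) − y_i)/h_i = -13/2, 6:
  2·M_0 + 8·M_1 + 2·M_2 = 6(Δ_1 - Δ_0) = 75
Natural end conditions: M_0 = M_2 = 0.
Solving the tridiagonal system: M_0 = 0, M_1 = 75/8, M_2 = 0.

9.3750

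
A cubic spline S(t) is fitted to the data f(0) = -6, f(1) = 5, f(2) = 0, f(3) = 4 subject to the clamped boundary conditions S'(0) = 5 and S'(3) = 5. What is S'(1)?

Write M_i for S''(x_i). With h_i = 1, 1, 1 and divided differences Δ_i = 11, -5, 4, the continuity of S' gives the tridiagonal system
  1·M_0 + 4·M_1 + 1·M_2 = 6(Δ_1 - Δ_0) = -96
  1·M_1 + 4·M_2 + 1·M_3 = 6(Δ_2 - Δ_1) = 54
Clamped end conditions give two more equations: 2h_0·M_0 + h_0·M_1 = 6(Δ_0 - S'(0)) = 36 and h_2·M_2 + 2h_2·M_3 = 6(S'(3) - Δ_2) = 6.
Hence M_0 = 38, M_1 = -40, M_2 = 26, M_3 = -10.
On [1, 2], S'(t) = b_1 + 2c_1·(t - 1) + 3d_1·(t - 1)² with b_1 = Δ_1 - h_1(2M_1 + M_2)/6 = 4, c_1 = M_1/2 = -20, d_1 = (M_2 - M_1)/(6h_1) = 11. So S'(1) = 4.

4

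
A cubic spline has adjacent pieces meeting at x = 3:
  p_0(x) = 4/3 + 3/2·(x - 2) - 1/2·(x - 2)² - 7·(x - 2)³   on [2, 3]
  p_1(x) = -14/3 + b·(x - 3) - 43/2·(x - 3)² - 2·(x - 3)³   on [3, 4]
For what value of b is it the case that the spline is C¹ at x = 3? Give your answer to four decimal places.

p_0'(x) = 3/2 - 1·(x - 2) - 21·(x - 2)², so p_0'(3) = -41/2. On the right, p_1'(3) = b, so b = -41/2.

-20.5000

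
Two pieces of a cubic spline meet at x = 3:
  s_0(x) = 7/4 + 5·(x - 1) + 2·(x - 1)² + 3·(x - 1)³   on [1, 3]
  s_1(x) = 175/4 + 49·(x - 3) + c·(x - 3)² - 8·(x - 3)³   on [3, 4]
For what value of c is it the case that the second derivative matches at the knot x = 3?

s_0''(x) = 4 + 18·(x - 1), so s_0''(3) = 40. On the right, s_1''(3) = 2c, so c = 20.

20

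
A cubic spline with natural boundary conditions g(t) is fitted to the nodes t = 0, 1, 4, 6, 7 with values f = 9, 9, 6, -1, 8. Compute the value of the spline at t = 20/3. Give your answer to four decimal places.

4.3070

Put m_i = g'' at the i-th knot. Here h = (1, 3, 2, 1) and Δ = (0, -1, -7/2, 9), so the interior equations h_(i-1)·m_(i-1) + 2(h_(i-1)+h_i)·m_i + h_i·m_(i+1) = 6(Δ_i − Δ_(i-1)) read
  1·m_0 + 8·m_1 + 3·m_2 = 6(Δ_1 - Δ_0) = -6
  3·m_1 + 10·m_2 + 2·m_3 = 6(Δ_2 - Δ_1) = -15
  2·m_2 + 6·m_3 + 1·m_4 = 6(Δ_3 - Δ_2) = 75
Natural end conditions: m_0 = m_4 = 0.
Forward elimination and back-substitution give m_0 = 0, m_1 = 192/197, m_2 = -906/197, m_3 = 5529/394, m_4 = 0.
On [6, 7], g(t) = -1 + 1703/394·(t - 6) + 5529/788·(t - 6)² - 1843/788·(t - 6)³.
With (t - 6) = 2/3: g(20/3) = 22909/5319.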